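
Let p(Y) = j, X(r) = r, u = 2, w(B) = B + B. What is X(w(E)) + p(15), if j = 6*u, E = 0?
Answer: 12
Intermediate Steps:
w(B) = 2*B
j = 12 (j = 6*2 = 12)
p(Y) = 12
X(w(E)) + p(15) = 2*0 + 12 = 0 + 12 = 12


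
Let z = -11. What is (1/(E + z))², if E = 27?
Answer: 1/256 ≈ 0.0039063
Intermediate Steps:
(1/(E + z))² = (1/(27 - 11))² = (1/16)² = 1/256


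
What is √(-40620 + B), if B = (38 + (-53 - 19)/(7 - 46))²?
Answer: 2*I*√1649114/13 ≈ 197.57*I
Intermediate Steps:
B = 268324/169 (B = (38 - 72/(-39))² = (38 - 72*(-1/39))² = (38 + 24/13)² = (518/13)² = 268324/169 ≈ 1587.7)
√(-40620 + B) = √(-40620 + 268324/169) = √(-6596456/169) = 2*I*√1649114/13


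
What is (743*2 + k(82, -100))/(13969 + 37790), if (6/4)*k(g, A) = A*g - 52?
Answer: -12046/155277 ≈ -0.077577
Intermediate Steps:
k(g, A) = -104/3 + 2*A*g/3 (k(g, A) = 2*(A*g - 52)/3 = 2*(-52 + A*g)/3 = -104/3 + 2*A*g/3)
(743*2 + k(82, -100))/(13969 + 37790) = (743*2 + (-104/3 + (⅔)*(-100)*82))/(13969 + 37790) = (1486 + (-104/3 - 16400/3))/51759 = (1486 - 16504/3)*(1/51759) = -12046/3*1/51759 = -12046/155277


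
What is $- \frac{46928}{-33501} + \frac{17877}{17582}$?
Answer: $\frac{24135347}{9983298} \approx 2.4176$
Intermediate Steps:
$- \frac{46928}{-33501} + \frac{17877}{17582} = \left(-46928\right) \left(- \frac{1}{33501}\right) + 17877 \cdot \frac{1}{17582} = \frac{46928}{33501} + \frac{303}{298} = \frac{24135347}{9983298}$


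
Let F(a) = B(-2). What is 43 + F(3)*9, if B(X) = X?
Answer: 25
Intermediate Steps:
F(a) = -2
43 + F(3)*9 = 43 - 2*9 = 43 - 18 = 25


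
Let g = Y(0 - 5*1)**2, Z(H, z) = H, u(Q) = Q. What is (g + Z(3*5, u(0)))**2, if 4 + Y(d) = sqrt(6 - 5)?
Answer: 576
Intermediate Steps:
Y(d) = -3 (Y(d) = -4 + sqrt(6 - 5) = -4 + sqrt(1) = -4 + 1 = -3)
g = 9 (g = (-3)**2 = 9)
(g + Z(3*5, u(0)))**2 = (9 + 3*5)**2 = (9 + 15)**2 = 24**2 = 576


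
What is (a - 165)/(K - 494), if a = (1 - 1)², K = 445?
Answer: 165/49 ≈ 3.3673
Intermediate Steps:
a = 0 (a = 0² = 0)
(a - 165)/(K - 494) = (0 - 165)/(445 - 494) = -165/(-49) = -165*(-1/49) = 165/49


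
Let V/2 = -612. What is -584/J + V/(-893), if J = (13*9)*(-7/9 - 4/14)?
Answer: 4716688/777803 ≈ 6.0641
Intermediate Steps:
V = -1224 (V = 2*(-612) = -1224)
J = -871/7 (J = 117*(-7*⅑ - 4*1/14) = 117*(-7/9 - 2/7) = 117*(-67/63) = -871/7 ≈ -124.43)
-584/J + V/(-893) = -584/(-871/7) - 1224/(-893) = -584*(-7/871) - 1224*(-1/893) = 4088/871 + 1224/893 = 4716688/777803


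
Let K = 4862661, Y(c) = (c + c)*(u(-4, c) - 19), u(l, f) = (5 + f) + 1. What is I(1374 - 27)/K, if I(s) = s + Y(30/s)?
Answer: 271440007/980317320261 ≈ 0.00027689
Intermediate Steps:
u(l, f) = 6 + f
Y(c) = 2*c*(-13 + c) (Y(c) = (c + c)*((6 + c) - 19) = (2*c)*(-13 + c) = 2*c*(-13 + c))
I(s) = s + 60*(-13 + 30/s)/s (I(s) = s + 2*(30/s)*(-13 + 30/s) = s + 60*(-13 + 30/s)/s)
I(1374 - 27)/K = ((1374 - 27) - 780/(1374 - 27) + 1800/(1374 - 27)²)/4862661 = (1347 - 780/1347 + 1800/1347²)*(1/4862661) = (1347 - 780*1/1347 + 1800*(1/1814409))*(1/4862661) = (1347 - 260/449 + 200/201601)*(1/4862661) = (271440007/201601)*(1/4862661) = 271440007/980317320261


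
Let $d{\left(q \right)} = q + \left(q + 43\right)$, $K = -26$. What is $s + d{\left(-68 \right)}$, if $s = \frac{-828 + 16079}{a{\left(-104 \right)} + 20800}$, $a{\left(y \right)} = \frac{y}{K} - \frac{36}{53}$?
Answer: $- \frac{101731265}{1102576} \approx -92.267$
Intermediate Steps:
$a{\left(y \right)} = - \frac{36}{53} - \frac{y}{26}$ ($a{\left(y \right)} = \frac{y}{-26} - \frac{36}{53} = y \left(- \frac{1}{26}\right) - \frac{36}{53} = - \frac{y}{26} - \frac{36}{53} = - \frac{36}{53} - \frac{y}{26}$)
$s = \frac{808303}{1102576}$ ($s = \frac{-828 + 16079}{\left(- \frac{36}{53} - -4\right) + 20800} = \frac{15251}{\left(- \frac{36}{53} + 4\right) + 20800} = \frac{15251}{\frac{176}{53} + 20800} = \frac{15251}{\frac{1102576}{53}} = 15251 \cdot \frac{53}{1102576} = \frac{808303}{1102576} \approx 0.7331$)
$d{\left(q \right)} = 43 + 2 q$ ($d{\left(q \right)} = q + \left(43 + q\right) = 43 + 2 q$)
$s + d{\left(-68 \right)} = \frac{808303}{1102576} + \left(43 + 2 \left(-68\right)\right) = \frac{808303}{1102576} + \left(43 - 136\right) = \frac{808303}{1102576} - 93 = - \frac{101731265}{1102576}$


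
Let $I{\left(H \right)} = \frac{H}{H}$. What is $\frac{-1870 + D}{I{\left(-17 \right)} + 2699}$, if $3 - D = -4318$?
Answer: $\frac{817}{900} \approx 0.90778$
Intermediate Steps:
$D = 4321$ ($D = 3 - -4318 = 3 + 4318 = 4321$)
$I{\left(H \right)} = 1$
$\frac{-1870 + D}{I{\left(-17 \right)} + 2699} = \frac{-1870 + 4321}{1 + 2699} = \frac{2451}{2700} = 2451 \cdot \frac{1}{2700} = \frac{817}{900}$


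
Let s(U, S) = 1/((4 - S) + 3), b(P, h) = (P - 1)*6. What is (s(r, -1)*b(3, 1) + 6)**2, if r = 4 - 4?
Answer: 225/4 ≈ 56.250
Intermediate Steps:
r = 0
b(P, h) = -6 + 6*P (b(P, h) = (-1 + P)*6 = -6 + 6*P)
s(U, S) = 1/(7 - S)
(s(r, -1)*b(3, 1) + 6)**2 = ((-1/(-7 - 1))*(-6 + 6*3) + 6)**2 = ((-1/(-8))*(-6 + 18) + 6)**2 = (-1*(-1/8)*12 + 6)**2 = ((1/8)*12 + 6)**2 = (3/2 + 6)**2 = (15/2)**2 = 225/4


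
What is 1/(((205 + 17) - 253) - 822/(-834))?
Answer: -139/4172 ≈ -0.033317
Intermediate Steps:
1/(((205 + 17) - 253) - 822/(-834)) = 1/((222 - 253) - 822*(-1/834)) = 1/(-31 + 137/139) = 1/(-4172/139) = -139/4172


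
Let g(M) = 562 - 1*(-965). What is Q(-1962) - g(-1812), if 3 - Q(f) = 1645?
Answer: -3169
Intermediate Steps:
g(M) = 1527 (g(M) = 562 + 965 = 1527)
Q(f) = -1642 (Q(f) = 3 - 1*1645 = 3 - 1645 = -1642)
Q(-1962) - g(-1812) = -1642 - 1*1527 = -1642 - 1527 = -3169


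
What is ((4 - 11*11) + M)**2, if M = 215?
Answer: 9604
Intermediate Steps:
((4 - 11*11) + M)**2 = ((4 - 11*11) + 215)**2 = ((4 - 121) + 215)**2 = (-117 + 215)**2 = 98**2 = 9604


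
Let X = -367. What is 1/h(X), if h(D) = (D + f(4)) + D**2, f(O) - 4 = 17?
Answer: 1/134343 ≈ 7.4436e-6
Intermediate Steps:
f(O) = 21 (f(O) = 4 + 17 = 21)
h(D) = 21 + D + D**2 (h(D) = (D + 21) + D**2 = (21 + D) + D**2 = 21 + D + D**2)
1/h(X) = 1/(21 - 367 + (-367)**2) = 1/(21 - 367 + 134689) = 1/134343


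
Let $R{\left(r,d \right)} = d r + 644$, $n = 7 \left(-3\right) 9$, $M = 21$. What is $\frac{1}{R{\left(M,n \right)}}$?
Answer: $- \frac{1}{3325} \approx -0.00030075$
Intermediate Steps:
$n = -189$ ($n = \left(-21\right) 9 = -189$)
$R{\left(r,d \right)} = 644 + d r$
$\frac{1}{R{\left(M,n \right)}} = \frac{1}{644 - 3969} = \frac{1}{-3325} = - \frac{1}{3325}$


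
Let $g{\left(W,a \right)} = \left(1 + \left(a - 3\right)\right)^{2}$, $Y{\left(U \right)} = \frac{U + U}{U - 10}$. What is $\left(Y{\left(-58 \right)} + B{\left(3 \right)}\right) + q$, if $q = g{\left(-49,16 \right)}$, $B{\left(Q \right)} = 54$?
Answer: $\frac{4279}{17} \approx 251.71$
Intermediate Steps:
$Y{\left(U \right)} = \frac{2 U}{-10 + U}$
$g{\left(W,a \right)} = \left(-2 + a\right)^{2}$ ($g{\left(W,a \right)} = \left(1 + \left(-3 + a\right)\right)^{2} = \left(-2 + a\right)^{2}$)
$q = 196$ ($q = \left(-2 + 16\right)^{2} = 14^{2} = 196$)
$\left(Y{\left(-58 \right)} + B{\left(3 \right)}\right) + q = \left(2 \left(-58\right) \frac{1}{-10 - 58} + 54\right) + 196 = \left(2 \left(-58\right) \frac{1}{-68} + 54\right) + 196 = \left(2 \left(-58\right) \left(- \frac{1}{68}\right) + 54\right) + 196 = \left(\frac{29}{17} + 54\right) + 196 = \frac{947}{17} + 196 = \frac{4279}{17}$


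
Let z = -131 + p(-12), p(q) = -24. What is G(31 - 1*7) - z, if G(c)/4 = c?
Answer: 251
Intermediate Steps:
G(c) = 4*c
z = -155 (z = -131 - 24 = -155)
G(31 - 1*7) - z = 4*(31 - 1*7) - 1*(-155) = 4*(31 - 7) + 155 = 4*24 + 155 = 96 + 155 = 251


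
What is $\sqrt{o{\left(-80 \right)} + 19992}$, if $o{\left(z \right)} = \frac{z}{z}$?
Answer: $\sqrt{19993} \approx 141.4$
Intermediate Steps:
$o{\left(z \right)} = 1$
$\sqrt{o{\left(-80 \right)} + 19992} = \sqrt{1 + 19992} = \sqrt{19993}$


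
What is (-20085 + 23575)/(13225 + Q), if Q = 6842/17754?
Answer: 1408215/5336443 ≈ 0.26389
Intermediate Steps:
Q = 311/807 (Q = 6842*(1/17754) = 311/807 ≈ 0.38538)
(-20085 + 23575)/(13225 + Q) = (-20085 + 23575)/(13225 + 311/807) = 3490/(10672886/807) = 3490*(807/10672886) = 1408215/5336443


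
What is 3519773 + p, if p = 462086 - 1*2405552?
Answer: 1576307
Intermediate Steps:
p = -1943466 (p = 462086 - 2405552 = -1943466)
3519773 + p = 3519773 - 1943466 = 1576307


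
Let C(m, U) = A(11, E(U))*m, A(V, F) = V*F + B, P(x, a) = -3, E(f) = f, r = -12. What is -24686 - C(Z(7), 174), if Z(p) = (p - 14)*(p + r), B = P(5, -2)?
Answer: -91571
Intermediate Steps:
B = -3
A(V, F) = -3 + F*V (A(V, F) = V*F - 3 = F*V - 3 = -3 + F*V)
Z(p) = (-14 + p)*(-12 + p) (Z(p) = (p - 14)*(p - 12) = (-14 + p)*(-12 + p))
C(m, U) = m*(-3 + 11*U) (C(m, U) = (-3 + U*11)*m = (-3 + 11*U)*m = m*(-3 + 11*U))
-24686 - C(Z(7), 174) = -24686 - (168 + 7² - 26*7)*(-3 + 11*174) = -24686 - (168 + 49 - 182)*(-3 + 1914) = -24686 - 35*1911 = -24686 - 1*66885 = -24686 - 66885 = -91571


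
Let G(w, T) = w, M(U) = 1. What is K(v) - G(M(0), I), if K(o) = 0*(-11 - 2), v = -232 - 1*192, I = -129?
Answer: -1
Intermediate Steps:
v = -424 (v = -232 - 192 = -424)
K(o) = 0 (K(o) = 0*(-13) = 0)
K(v) - G(M(0), I) = 0 - 1*1 = 0 - 1 = -1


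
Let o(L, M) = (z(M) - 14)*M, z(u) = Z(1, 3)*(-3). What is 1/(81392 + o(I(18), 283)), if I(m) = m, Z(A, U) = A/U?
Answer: 1/77147 ≈ 1.2962e-5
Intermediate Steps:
z(u) = -1 (z(u) = (1/3)*(-3) = -1)
o(L, M) = -15*M (o(L, M) = (-1 - 14)*M = -15*M)
1/(81392 + o(I(18), 283)) = 1/(81392 - 15*283) = 1/(81392 - 4245) = 1/77147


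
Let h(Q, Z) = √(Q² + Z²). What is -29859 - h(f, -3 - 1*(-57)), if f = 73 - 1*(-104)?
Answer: -29859 - 3*√3805 ≈ -30044.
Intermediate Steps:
f = 177 (f = 73 + 104 = 177)
-29859 - h(f, -3 - 1*(-57)) = -29859 - √(177² + (-3 - 1*(-57))²) = -29859 - √(31329 + (-3 + 57)²) = -29859 - √(31329 + 54²) = -29859 - √(31329 + 2916) = -29859 - √34245 = -29859 - 3*√3805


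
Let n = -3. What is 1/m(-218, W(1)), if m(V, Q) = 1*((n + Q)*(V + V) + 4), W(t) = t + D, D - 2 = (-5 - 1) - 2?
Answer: 1/3492 ≈ 0.00028637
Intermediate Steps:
D = -6 (D = 2 + ((-5 - 1) - 2) = 2 + (-6 - 2) = 2 - 8 = -6)
W(t) = -6 + t (W(t) = t - 6 = -6 + t)
m(V, Q) = 4 + 2*V*(-3 + Q) (m(V, Q) = 1*((-3 + Q)*(V + V) + 4) = 1*((-3 + Q)*(2*V) + 4) = 1*(2*V*(-3 + Q) + 4) = 1*(4 + 2*V*(-3 + Q)) = 4 + 2*V*(-3 + Q))
1/m(-218, W(1)) = 1/(4 - 6*(-218) + 2*(-6 + 1)*(-218)) = 1/(4 + 1308 + 2*(-5)*(-218)) = 1/(4 + 1308 + 2180) = 1/3492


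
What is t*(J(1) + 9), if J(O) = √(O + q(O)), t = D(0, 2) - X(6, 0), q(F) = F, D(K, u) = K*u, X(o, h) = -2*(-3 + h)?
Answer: -54 - 6*√2 ≈ -62.485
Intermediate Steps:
X(o, h) = 6 - 2*h
t = -6 (t = 0*2 - (6 - 2*0) = 0 - (6 + 0) = 0 - 1*6 = 0 - 6 = -6)
J(O) = √2*√O (J(O) = √(O + O) = √(2*O) = √2*√O)
t*(J(1) + 9) = -6*(√2*√1 + 9) = -6*(√2*1 + 9) = -6*(√2 + 9) = -6*(9 + √2) = -54 - 6*√2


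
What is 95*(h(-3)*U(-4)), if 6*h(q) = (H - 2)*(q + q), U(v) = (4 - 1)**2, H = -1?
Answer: 2565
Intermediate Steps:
U(v) = 9 (U(v) = 3**2 = 9)
h(q) = -q (h(q) = ((-1 - 2)*(q + q))/6 = (-6*q)/6 = -q)
95*(h(-3)*U(-4)) = 95*(-1*(-3)*9) = 95*(3*9) = 95*27 = 2565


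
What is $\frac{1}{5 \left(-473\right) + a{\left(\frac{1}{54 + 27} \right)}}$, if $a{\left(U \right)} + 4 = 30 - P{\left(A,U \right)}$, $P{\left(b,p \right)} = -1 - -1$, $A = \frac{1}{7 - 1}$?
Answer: $- \frac{1}{2339} \approx -0.00042753$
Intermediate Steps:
$A = \frac{1}{6} \approx 0.16667$
$P{\left(b,p \right)} = 0$ ($P{\left(b,p \right)} = -1 + 1 = 0$)
$a{\left(U \right)} = 26$ ($a{\left(U \right)} = -4 + \left(30 - 0\right) = -4 + \left(30 + 0\right) = -4 + 30 = 26$)
$\frac{1}{5 \left(-473\right) + a{\left(\frac{1}{54 + 27} \right)}} = \frac{1}{5 \left(-473\right) + 26} = \frac{1}{-2365 + 26} = \frac{1}{-2339} = - \frac{1}{2339}$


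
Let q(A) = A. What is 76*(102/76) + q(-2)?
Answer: 100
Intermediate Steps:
76*(102/76) + q(-2) = 76*(102/76) - 2 = 76*(102*(1/76)) - 2 = 76*(51/38) - 2 = 102 - 2 = 100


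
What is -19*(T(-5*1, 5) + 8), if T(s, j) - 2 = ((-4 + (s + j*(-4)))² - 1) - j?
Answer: -16055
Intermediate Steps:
T(s, j) = 1 + (-4 + s - 4*j)² - j (T(s, j) = 2 + (((-4 + (s + j*(-4)))² - 1) - j) = 2 + (((-4 + (s - 4*j))² - 1) - j) = 2 + (((-4 + s - 4*j)² - 1) - j) = 2 + ((-1 + (-4 + s - 4*j)²) - j) = 2 + (-1 + (-4 + s - 4*j)² - j) = 1 + (-4 + s - 4*j)² - j)
-19*(T(-5*1, 5) + 8) = -19*((1 + (4 - (-5) + 4*5)² - 1*5) + 8) = -19*((1 + (4 - 1*(-5) + 20)² - 5) + 8) = -19*((1 + (4 + 5 + 20)² - 5) + 8) = -19*((1 + 29² - 5) + 8) = -19*((1 + 841 - 5) + 8) = -19*(837 + 8) = -19*845 = -16055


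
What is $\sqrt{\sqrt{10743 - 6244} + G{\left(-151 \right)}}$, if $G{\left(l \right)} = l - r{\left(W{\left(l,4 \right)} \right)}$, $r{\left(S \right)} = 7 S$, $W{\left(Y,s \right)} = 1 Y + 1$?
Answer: $\sqrt{899 + \sqrt{4499}} \approx 31.082$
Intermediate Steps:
$W{\left(Y,s \right)} = 1 + Y$ ($W{\left(Y,s \right)} = Y + 1 = 1 + Y$)
$G{\left(l \right)} = -7 - 6 l$ ($G{\left(l \right)} = l - 7 \left(1 + l\right) = l - \left(7 + 7 l\right) = -7 - 6 l$)
$\sqrt{\sqrt{10743 - 6244} + G{\left(-151 \right)}} = \sqrt{\sqrt{10743 - 6244} - -899} = \sqrt{\sqrt{4499} + \left(-7 + 906\right)} = \sqrt{\sqrt{4499} + 899} = \sqrt{899 + \sqrt{4499}}$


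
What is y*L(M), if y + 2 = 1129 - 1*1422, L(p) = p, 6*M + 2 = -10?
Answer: 590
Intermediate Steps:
M = -2 (M = -1/3 + (1/6)*(-10) = -1/3 - 5/3 = -2)
y = -295 (y = -2 + (1129 - 1*1422) = -2 + (1129 - 1422) = -2 - 293 = -295)
y*L(M) = -295*(-2) = 590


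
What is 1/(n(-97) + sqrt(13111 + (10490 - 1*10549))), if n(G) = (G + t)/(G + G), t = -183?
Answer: -3395/30696667 + 9409*sqrt(3263)/61393334 ≈ 0.0086439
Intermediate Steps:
n(G) = (-183 + G)/(2*G) (n(G) = (G - 183)/(G + G) = (-183 + G)/((2*G)) = (-183 + G)*(1/(2*G)) = (-183 + G)/(2*G))
1/(n(-97) + sqrt(13111 + (10490 - 1*10549))) = 1/((1/2)*(-183 - 97)/(-97) + sqrt(13111 + (10490 - 1*10549))) = 1/((1/2)*(-1/97)*(-280) + sqrt(13111 + (10490 - 10549))) = 1/(140/97 + sqrt(13111 - 59)) = 1/(140/97 + sqrt(13052)) = 1/(140/97 + 2*sqrt(3263))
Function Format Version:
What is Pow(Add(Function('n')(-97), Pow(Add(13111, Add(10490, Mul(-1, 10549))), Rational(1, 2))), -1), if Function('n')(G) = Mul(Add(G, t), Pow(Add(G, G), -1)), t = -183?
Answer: Add(Rational(-3395, 30696667), Mul(Rational(9409, 61393334), Pow(3263, Rational(1, 2)))) ≈ 0.0086439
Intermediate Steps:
Function('n')(G) = Mul(Rational(1, 2), Pow(G, -1), Add(-183, G)) (Function('n')(G) = Mul(Add(G, -183), Pow(Add(G, G), -1)) = Mul(Add(-183, G), Pow(Mul(2, G), -1)) = Mul(Add(-183, G), Mul(Rational(1, 2), Pow(G, -1))) = Mul(Rational(1, 2), Pow(G, -1), Add(-183, G)))
Pow(Add(Function('n')(-97), Pow(Add(13111, Add(10490, Mul(-1, 10549))), Rational(1, 2))), -1) = Pow(Add(Mul(Rational(1, 2), Pow(-97, -1), Add(-183, -97)), Pow(Add(13111, Add(10490, Mul(-1, 10549))), Rational(1, 2))), -1) = Pow(Add(Mul(Rational(1, 2), Rational(-1, 97), -280), Pow(Add(13111, Add(10490, -10549)), Rational(1, 2))), -1) = Pow(Add(Rational(140, 97), Pow(Add(13111, -59), Rational(1, 2))), -1) = Pow(Add(Rational(140, 97), Pow(13052, Rational(1, 2))), -1) = Pow(Add(Rational(140, 97), Mul(2, Pow(3263, Rational(1, 2)))), -1)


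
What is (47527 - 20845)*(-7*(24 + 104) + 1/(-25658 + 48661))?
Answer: -549934350534/23003 ≈ -2.3907e+7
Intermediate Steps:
(47527 - 20845)*(-7*(24 + 104) + 1/(-25658 + 48661)) = 26682*(-7*128 + 1/23003) = 26682*(-896 + 1/23003) = 26682*(-20610687/23003) = -549934350534/23003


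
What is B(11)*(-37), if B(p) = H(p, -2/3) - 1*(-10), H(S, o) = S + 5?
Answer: -962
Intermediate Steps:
H(S, o) = 5 + S
B(p) = 15 + p (B(p) = (5 + p) - 1*(-10) = (5 + p) + 10 = 15 + p)
B(11)*(-37) = (15 + 11)*(-37) = 26*(-37) = -962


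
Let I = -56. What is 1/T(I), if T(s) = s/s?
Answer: 1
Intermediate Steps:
T(s) = 1
1/T(I) = 1/1 = 1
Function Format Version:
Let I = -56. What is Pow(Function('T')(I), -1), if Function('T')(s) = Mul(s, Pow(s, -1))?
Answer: 1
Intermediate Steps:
Function('T')(s) = 1
Pow(Function('T')(I), -1) = Pow(1, -1) = 1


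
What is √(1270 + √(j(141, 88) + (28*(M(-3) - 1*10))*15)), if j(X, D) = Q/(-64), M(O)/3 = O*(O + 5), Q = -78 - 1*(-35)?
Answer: √(20320 + 2*I*√752597)/4 ≈ 35.669 + 1.5201*I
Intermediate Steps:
Q = -43 (Q = -78 + 35 = -43)
M(O) = 3*O*(5 + O) (M(O) = 3*(O*(O + 5)) = 3*(O*(5 + O)) = 3*O*(5 + O))
j(X, D) = 43/64 (j(X, D) = -43/(-64) = -43*(-1/64) = 43/64)
√(1270 + √(j(141, 88) + (28*(M(-3) - 1*10))*15)) = √(1270 + √(43/64 + (28*(3*(-3)*(5 - 3) - 1*10))*15)) = √(1270 + √(43/64 + (28*(3*(-3)*2 - 10))*15)) = √(1270 + √(43/64 + (28*(-18 - 10))*15)) = √(1270 + √(43/64 + (28*(-28))*15)) = √(1270 + √(43/64 - 784*15)) = √(1270 + √(43/64 - 11760)) = √(1270 + √(-752597/64)) = √(1270 + I*√752597/8)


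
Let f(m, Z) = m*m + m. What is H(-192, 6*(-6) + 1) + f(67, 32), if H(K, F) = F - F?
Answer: 4556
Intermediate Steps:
f(m, Z) = m + m² (f(m, Z) = m² + m = m + m²)
H(K, F) = 0
H(-192, 6*(-6) + 1) + f(67, 32) = 0 + 67*(1 + 67) = 0 + 67*68 = 0 + 4556 = 4556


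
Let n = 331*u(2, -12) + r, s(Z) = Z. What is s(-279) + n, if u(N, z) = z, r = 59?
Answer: -4192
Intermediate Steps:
n = -3913 (n = 331*(-12) + 59 = -3972 + 59 = -3913)
s(-279) + n = -279 - 3913 = -4192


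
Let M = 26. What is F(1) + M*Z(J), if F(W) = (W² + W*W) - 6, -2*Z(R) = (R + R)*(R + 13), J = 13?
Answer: -8792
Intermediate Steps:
Z(R) = -R*(13 + R) (Z(R) = -(R + R)*(R + 13)/2 = -2*R*(13 + R)/2 = -R*(13 + R))
F(W) = -6 + 2*W² (F(W) = (W² + W²) - 6 = 2*W² - 6 = -6 + 2*W²)
F(1) + M*Z(J) = (-6 + 2*1²) + 26*(-1*13*(13 + 13)) = (-6 + 2*1) + 26*(-1*13*26) = (-6 + 2) + 26*(-338) = -4 - 8788 = -8792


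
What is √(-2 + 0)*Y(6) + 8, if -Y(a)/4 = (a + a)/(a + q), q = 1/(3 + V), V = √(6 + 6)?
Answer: 8 - 720*I*√2/71 + 96*I*√6/71 ≈ 8.0 - 11.029*I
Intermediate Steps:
V = 2*√3 (V = √12 = 2*√3 ≈ 3.4641)
q = 1/(3 + 2*√3) ≈ 0.15470
Y(a) = -8*a/(-1 + a + 2*√3/3) (Y(a) = -4*(a + a)/(a + (-1 + 2*√3/3)) = -4*2*a/(-1 + a + 2*√3/3) = -8*a/(-1 + a + 2*√3/3))
√(-2 + 0)*Y(6) + 8 = √(-2 + 0)*(-8*6*(3 + 2*√3)/(1 + 6*(3 + 2*√3))) + 8 = √(-2)*(-8*6*(3 + 2*√3)/(1 + (18 + 12*√3))) + 8 = (I*√2)*(-8*6*(3 + 2*√3)/(19 + 12*√3)) + 8 = (I*√2)*(-48*(3 + 2*√3)/(19 + 12*√3)) + 8 = -48*I*√2*(3 + 2*√3)/(19 + 12*√3) + 8 = 8 - 48*I*√2*(3 + 2*√3)/(19 + 12*√3)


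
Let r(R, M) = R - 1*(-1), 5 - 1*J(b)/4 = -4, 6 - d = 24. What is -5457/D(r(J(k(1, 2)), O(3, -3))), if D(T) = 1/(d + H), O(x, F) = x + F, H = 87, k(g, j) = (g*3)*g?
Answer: -376533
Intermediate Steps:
d = -18 (d = 6 - 1*24 = 6 - 24 = -18)
k(g, j) = 3*g² (k(g, j) = (3*g)*g = 3*g²)
J(b) = 36 (J(b) = 20 - 4*(-4) = 20 + 16 = 36)
O(x, F) = F + x
r(R, M) = 1 + R (r(R, M) = R + 1 = 1 + R)
D(T) = 1/69 (D(T) = 1/(-18 + 87) = 1/69)
-5457/D(r(J(k(1, 2)), O(3, -3))) = -5457/1/69 = -5457*69 = -376533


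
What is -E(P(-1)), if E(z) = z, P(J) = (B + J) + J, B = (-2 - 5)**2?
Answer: -47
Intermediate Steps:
B = 49 (B = (-7)**2 = 49)
P(J) = 49 + 2*J (P(J) = (49 + J) + J = 49 + 2*J)
-E(P(-1)) = -(49 + 2*(-1)) = -(49 - 2) = -1*47 = -47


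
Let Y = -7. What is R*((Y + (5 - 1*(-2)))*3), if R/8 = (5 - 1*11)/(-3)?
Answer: 0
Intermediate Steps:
R = 16 (R = 8*((5 - 1*11)/(-3)) = 8*((5 - 11)*(-⅓)) = 8*(-6*(-⅓)) = 8*2 = 16)
R*((Y + (5 - 1*(-2)))*3) = 16*((-7 + (5 - 1*(-2)))*3) = 16*((-7 + (5 + 2))*3) = 16*((-7 + 7)*3) = 16*(0*3) = 16*0 = 0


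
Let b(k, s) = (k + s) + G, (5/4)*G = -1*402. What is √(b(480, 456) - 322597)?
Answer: I*√8049565/5 ≈ 567.44*I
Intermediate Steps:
G = -1608/5 (G = 4*(-1*402)/5 = (⅘)*(-402) = -1608/5 ≈ -321.60)
b(k, s) = -1608/5 + k + s (b(k, s) = (k + s) - 1608/5 = -1608/5 + k + s)
√(b(480, 456) - 322597) = √((-1608/5 + 480 + 456) - 322597) = √(3072/5 - 322597) = √(-1609913/5) = I*√8049565/5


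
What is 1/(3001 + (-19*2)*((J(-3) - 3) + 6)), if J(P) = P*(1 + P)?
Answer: 1/2659 ≈ 0.00037608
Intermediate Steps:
1/(3001 + (-19*2)*((J(-3) - 3) + 6)) = 1/(3001 + (-19*2)*((-3*(1 - 3) - 3) + 6)) = 1/(3001 - 38*((-3*(-2) - 3) + 6)) = 1/(3001 - 38*((6 - 3) + 6)) = 1/(3001 - 38*(3 + 6)) = 1/(3001 - 38*9) = 1/(3001 - 342) = 1/2659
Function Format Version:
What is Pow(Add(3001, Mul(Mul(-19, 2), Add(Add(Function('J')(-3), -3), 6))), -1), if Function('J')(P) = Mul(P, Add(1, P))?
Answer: Rational(1, 2659) ≈ 0.00037608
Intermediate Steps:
Pow(Add(3001, Mul(Mul(-19, 2), Add(Add(Function('J')(-3), -3), 6))), -1) = Pow(Add(3001, Mul(Mul(-19, 2), Add(Add(Mul(-3, Add(1, -3)), -3), 6))), -1) = Pow(Add(3001, Mul(-38, Add(Add(Mul(-3, -2), -3), 6))), -1) = Pow(Add(3001, Mul(-38, Add(Add(6, -3), 6))), -1) = Pow(Add(3001, Mul(-38, Add(3, 6))), -1) = Pow(Add(3001, Mul(-38, 9)), -1) = Pow(Add(3001, -342), -1) = Pow(2659, -1) = Rational(1, 2659)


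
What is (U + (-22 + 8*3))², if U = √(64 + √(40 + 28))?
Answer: (2 + √2*√(32 + √17))² ≈ 110.25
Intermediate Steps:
U = √(64 + 2*√17) (U = √(64 + √68) = √(64 + 2*√17) ≈ 8.4998)
(U + (-22 + 8*3))² = (√(64 + 2*√17) + (-22 + 8*3))² = (√(64 + 2*√17) + (-22 + 24))² = (√(64 + 2*√17) + 2)² = (2 + √(64 + 2*√17))²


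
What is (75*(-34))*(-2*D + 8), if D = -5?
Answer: -45900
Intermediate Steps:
(75*(-34))*(-2*D + 8) = (75*(-34))*(-2*(-5) + 8) = -2550*(10 + 8) = -2550*18 = -45900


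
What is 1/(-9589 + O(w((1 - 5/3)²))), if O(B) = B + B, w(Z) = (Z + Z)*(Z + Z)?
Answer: -81/776581 ≈ -0.00010430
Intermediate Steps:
w(Z) = 4*Z² (w(Z) = (2*Z)*(2*Z) = 4*Z²)
O(B) = 2*B
1/(-9589 + O(w((1 - 5/3)²))) = 1/(-9589 + 2*(4*((1 - 5/3)²)²)) = 1/(-9589 + 2*(4*((-⅔)²)²)) = 1/(-9589 + 2*(4*(4/9)²)) = 1/(-9589 + 2*(4*(16/81))) = 1/(-9589 + 2*(64/81)) = 1/(-9589 + 128/81) = 1/(-776581/81) = -81/776581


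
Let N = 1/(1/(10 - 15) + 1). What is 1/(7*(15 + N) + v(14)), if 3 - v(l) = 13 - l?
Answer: 4/471 ≈ 0.0084926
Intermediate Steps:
N = 5/4 (N = 1/(1/(-5) + 1) = 1/(-⅕ + 1) = 1/(⅘) = 5/4 ≈ 1.2500)
v(l) = -10 + l (v(l) = 3 - (13 - l) = 3 + (-13 + l) = -10 + l)
1/(7*(15 + N) + v(14)) = 1/(7*(15 + 5/4) + (-10 + 14)) = 1/(7*(65/4) + 4) = 1/(455/4 + 4) = 1/(471/4) = 4/471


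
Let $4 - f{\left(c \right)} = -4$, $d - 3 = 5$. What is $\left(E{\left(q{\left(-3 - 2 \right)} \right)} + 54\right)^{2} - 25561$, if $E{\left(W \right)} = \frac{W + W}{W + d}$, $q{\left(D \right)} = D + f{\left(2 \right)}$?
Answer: $- \frac{2732881}{121} \approx -22586.0$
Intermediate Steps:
$d = 8$ ($d = 3 + 5 = 8$)
$f{\left(c \right)} = 8$ ($f{\left(c \right)} = 4 - -4 = 4 + 4 = 8$)
$q{\left(D \right)} = 8 + D$ ($q{\left(D \right)} = D + 8 = 8 + D$)
$E{\left(W \right)} = \frac{2 W}{8 + W}$ ($E{\left(W \right)} = \frac{W + W}{W + 8} = \frac{2 W}{8 + W}$)
$\left(E{\left(q{\left(-3 - 2 \right)} \right)} + 54\right)^{2} - 25561 = \left(\frac{2 \left(8 - 5\right)}{8 + \left(8 - 5\right)} + 54\right)^{2} - 25561 = \left(2 \cdot 3 \frac{1}{8 + 3} + 54\right)^{2} - 25561 = \left(2 \cdot 3 \cdot \frac{1}{11} + 54\right)^{2} - 25561 = \left(\frac{6}{11} + 54\right)^{2} - 25561 = \left(\frac{600}{11}\right)^{2} - 25561 = \frac{360000}{121} - 25561 = - \frac{2732881}{121}$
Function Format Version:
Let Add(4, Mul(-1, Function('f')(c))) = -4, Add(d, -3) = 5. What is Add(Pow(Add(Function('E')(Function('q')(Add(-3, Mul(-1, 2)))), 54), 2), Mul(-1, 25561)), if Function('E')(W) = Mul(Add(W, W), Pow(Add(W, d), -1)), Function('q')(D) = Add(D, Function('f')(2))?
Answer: Rational(-2732881, 121) ≈ -22586.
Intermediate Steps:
d = 8 (d = Add(3, 5) = 8)
Function('f')(c) = 8 (Function('f')(c) = Add(4, Mul(-1, -4)) = Add(4, 4) = 8)
Function('q')(D) = Add(8, D) (Function('q')(D) = Add(D, 8) = Add(8, D))
Function('E')(W) = Mul(2, W, Pow(Add(8, W), -1)) (Function('E')(W) = Mul(Add(W, W), Pow(Add(W, 8), -1)) = Mul(Mul(2, W), Pow(Add(8, W), -1)) = Mul(2, W, Pow(Add(8, W), -1)))
Add(Pow(Add(Function('E')(Function('q')(Add(-3, Mul(-1, 2)))), 54), 2), Mul(-1, 25561)) = Add(Pow(Add(Mul(2, Add(8, Add(-3, Mul(-1, 2))), Pow(Add(8, Add(8, Add(-3, Mul(-1, 2)))), -1)), 54), 2), Mul(-1, 25561)) = Add(Pow(Add(Mul(2, Add(8, Add(-3, -2)), Pow(Add(8, Add(8, Add(-3, -2))), -1)), 54), 2), -25561) = Add(Pow(Add(Mul(2, Add(8, -5), Pow(Add(8, Add(8, -5)), -1)), 54), 2), -25561) = Add(Pow(Add(Mul(2, 3, Pow(Add(8, 3), -1)), 54), 2), -25561) = Add(Pow(Add(Mul(2, 3, Pow(11, -1)), 54), 2), -25561) = Add(Pow(Add(Mul(2, 3, Rational(1, 11)), 54), 2), -25561) = Add(Pow(Add(Rational(6, 11), 54), 2), -25561) = Add(Pow(Rational(600, 11), 2), -25561) = Add(Rational(360000, 121), -25561) = Rational(-2732881, 121)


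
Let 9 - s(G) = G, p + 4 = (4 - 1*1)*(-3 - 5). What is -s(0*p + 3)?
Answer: -6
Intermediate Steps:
p = -28 (p = -4 + (4 - 1*1)*(-3 - 5) = -4 + (4 - 1)*(-8) = -4 + 3*(-8) = -4 - 24 = -28)
s(G) = 9 - G
-s(0*p + 3) = -(9 - (0*(-28) + 3)) = -(9 - (0 + 3)) = -(9 - 1*3) = -(9 - 3) = -1*6 = -6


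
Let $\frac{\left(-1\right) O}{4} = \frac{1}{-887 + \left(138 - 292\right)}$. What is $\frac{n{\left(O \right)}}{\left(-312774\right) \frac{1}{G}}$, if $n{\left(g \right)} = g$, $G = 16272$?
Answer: $- \frac{3616}{18088763} \approx -0.0001999$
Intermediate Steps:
$O = \frac{4}{1041}$ ($O = - \frac{4}{-887 + \left(138 - 292\right)} = - \frac{4}{-887 - 154} = - \frac{4}{-1041} = \left(-4\right) \left(- \frac{1}{1041}\right) = \frac{4}{1041} \approx 0.0038425$)
$\frac{n{\left(O \right)}}{\left(-312774\right) \frac{1}{G}} = \frac{4}{1041 \left(- \frac{312774}{16272}\right)} = \frac{4}{1041 \left(\left(-312774\right) \frac{1}{16272}\right)} = \frac{4}{1041 \left(- \frac{52129}{2712}\right)} = \frac{4}{1041} \left(- \frac{2712}{52129}\right) = - \frac{3616}{18088763}$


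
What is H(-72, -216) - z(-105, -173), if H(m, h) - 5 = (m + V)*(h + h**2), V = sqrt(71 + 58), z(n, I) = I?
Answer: -3343502 + 46440*sqrt(129) ≈ -2.8160e+6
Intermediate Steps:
V = sqrt(129) ≈ 11.358
H(m, h) = 5 + (h + h**2)*(m + sqrt(129)) (H(m, h) = 5 + (m + sqrt(129))*(h + h**2) = 5 + (h + h**2)*(m + sqrt(129)))
H(-72, -216) - z(-105, -173) = (5 - 216*(-72) - 216*sqrt(129) - 72*(-216)**2 + sqrt(129)*(-216)**2) - 1*(-173) = (5 + 15552 - 216*sqrt(129) - 72*46656 + sqrt(129)*46656) + 173 = (5 + 15552 - 216*sqrt(129) - 3359232 + 46656*sqrt(129)) + 173 = (-3343675 + 46440*sqrt(129)) + 173 = -3343502 + 46440*sqrt(129)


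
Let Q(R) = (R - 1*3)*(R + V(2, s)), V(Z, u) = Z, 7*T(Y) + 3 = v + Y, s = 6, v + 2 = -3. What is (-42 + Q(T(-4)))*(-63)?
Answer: 19116/7 ≈ 2730.9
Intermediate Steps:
v = -5 (v = -2 - 3 = -5)
T(Y) = -8/7 + Y/7 (T(Y) = -3/7 + (-5 + Y)/7 = -3/7 + (-5/7 + Y/7) = -8/7 + Y/7)
Q(R) = (-3 + R)*(2 + R) (Q(R) = (R - 1*3)*(R + 2) = (R - 3)*(2 + R) = (-3 + R)*(2 + R))
(-42 + Q(T(-4)))*(-63) = (-42 + (-6 + (-8/7 + (1/7)*(-4))**2 - (-8/7 + (1/7)*(-4))))*(-63) = (-42 + (-6 + (-8/7 - 4/7)**2 - (-8/7 - 4/7)))*(-63) = (-42 + (-6 + (-12/7)**2 - 1*(-12/7)))*(-63) = (-42 + (-6 + 144/49 + 12/7))*(-63) = (-42 - 66/49)*(-63) = -2124/49*(-63) = 19116/7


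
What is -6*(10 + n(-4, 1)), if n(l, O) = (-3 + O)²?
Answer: -84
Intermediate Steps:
-6*(10 + n(-4, 1)) = -6*(10 + (-3 + 1)²) = -6*(10 + (-2)²) = -6*(10 + 4) = -6*14 = -84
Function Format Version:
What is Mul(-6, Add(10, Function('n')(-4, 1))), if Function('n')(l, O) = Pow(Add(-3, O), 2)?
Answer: -84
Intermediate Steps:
Mul(-6, Add(10, Function('n')(-4, 1))) = Mul(-6, Add(10, Pow(Add(-3, 1), 2))) = Mul(-6, Add(10, Pow(-2, 2))) = Mul(-6, Add(10, 4)) = Mul(-6, 14) = -84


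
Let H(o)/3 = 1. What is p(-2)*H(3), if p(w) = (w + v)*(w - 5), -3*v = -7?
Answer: -7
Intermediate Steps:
v = 7/3 (v = -1/3*(-7) = 7/3 ≈ 2.3333)
H(o) = 3 (H(o) = 3*1 = 3)
p(w) = (-5 + w)*(7/3 + w) (p(w) = (w + 7/3)*(w - 5) = (7/3 + w)*(-5 + w) = (-5 + w)*(7/3 + w))
p(-2)*H(3) = (-35/3 + (-2)**2 - 8/3*(-2))*3 = (-35/3 + 4 + 16/3)*3 = -7/3*3 = -7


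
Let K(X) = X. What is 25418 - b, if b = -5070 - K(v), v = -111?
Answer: 30377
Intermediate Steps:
b = -4959 (b = -5070 - 1*(-111) = -5070 + 111 = -4959)
25418 - b = 25418 - 1*(-4959) = 25418 + 4959 = 30377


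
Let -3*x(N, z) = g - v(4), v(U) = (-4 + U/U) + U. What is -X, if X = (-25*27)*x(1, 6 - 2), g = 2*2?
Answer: -675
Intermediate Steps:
v(U) = -3 + U (v(U) = (-4 + 1) + U = -3 + U)
g = 4
x(N, z) = -1 (x(N, z) = -(4 - (-3 + 4))/3 = -(4 - 1*1)/3 = -(4 - 1)/3 = -⅓*3 = -1)
X = 675 (X = -25*27*(-1) = -675*(-1) = 675)
-X = -1*675 = -675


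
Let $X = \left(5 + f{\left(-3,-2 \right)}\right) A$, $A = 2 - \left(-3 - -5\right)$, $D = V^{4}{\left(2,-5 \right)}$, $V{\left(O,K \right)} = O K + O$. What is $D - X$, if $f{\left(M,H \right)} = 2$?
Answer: $4096$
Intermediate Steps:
$V{\left(O,K \right)} = O + K O$ ($V{\left(O,K \right)} = K O + O = O + K O$)
$D = 4096$ ($D = \left(2 \left(1 - 5\right)\right)^{4} = \left(2 \left(-4\right)\right)^{4} = \left(-8\right)^{4} = 4096$)
$A = 0$ ($A = 2 - \left(-3 + 5\right) = 2 - 2 = 0$)
$X = 0$ ($X = \left(5 + 2\right) 0 = 7 \cdot 0 = 0$)
$D - X = 4096 - 0 = 4096 + 0 = 4096$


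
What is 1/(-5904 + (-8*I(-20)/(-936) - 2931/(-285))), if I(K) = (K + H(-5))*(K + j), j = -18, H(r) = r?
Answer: -11115/65418401 ≈ -0.00016991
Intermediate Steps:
I(K) = (-18 + K)*(-5 + K) (I(K) = (K - 5)*(K - 18) = (-5 + K)*(-18 + K) = (-18 + K)*(-5 + K))
1/(-5904 + (-8*I(-20)/(-936) - 2931/(-285))) = 1/(-5904 + (-8*(90 + (-20)**2 - 23*(-20))/(-936) - 2931/(-285))) = 1/(-5904 + (-8*(90 + 400 + 460)*(-1/936) - 2931*(-1/285))) = 1/(-5904 + (-8*950*(-1/936) + 977/95)) = 1/(-5904 + (-7600*(-1/936) + 977/95)) = 1/(-5904 + (950/117 + 977/95)) = 1/(-5904 + 204559/11115) = 1/(-65418401/11115) = -11115/65418401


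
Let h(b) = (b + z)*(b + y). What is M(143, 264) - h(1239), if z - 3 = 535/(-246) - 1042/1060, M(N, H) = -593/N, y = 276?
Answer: -583210509612/310739 ≈ -1.8769e+6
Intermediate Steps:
z = -5144/32595 (z = 3 + (535/(-246) - 1042/1060) = 3 + (535*(-1/246) - 1042*1/1060) = 3 + (-535/246 - 521/530) = 3 - 102929/32595 = -5144/32595 ≈ -0.15782)
h(b) = (276 + b)*(-5144/32595 + b) (h(b) = (b - 5144/32595)*(b + 276) = (-5144/32595 + b)*(276 + b) = (276 + b)*(-5144/32595 + b))
M(143, 264) - h(1239) = -593/143 - (-473248/10865 + 1239**2 + (8991076/32595)*1239) = -593*1/143 - (-473248/10865 + 1535121 + 3713314388/10865) = -593/143 - 1*4078386161/2173 = -593/143 - 4078386161/2173 = -583210509612/310739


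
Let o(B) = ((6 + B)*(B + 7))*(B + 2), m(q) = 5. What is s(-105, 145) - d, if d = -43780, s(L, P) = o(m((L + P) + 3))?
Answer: 44704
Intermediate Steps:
o(B) = (2 + B)*(6 + B)*(7 + B) (o(B) = ((6 + B)*(7 + B))*(2 + B) = (2 + B)*(6 + B)*(7 + B))
s(L, P) = 924 (s(L, P) = 84 + 5³ + 15*5² + 68*5 = 84 + 125 + 15*25 + 340 = 84 + 125 + 375 + 340 = 924)
s(-105, 145) - d = 924 - 1*(-43780) = 924 + 43780 = 44704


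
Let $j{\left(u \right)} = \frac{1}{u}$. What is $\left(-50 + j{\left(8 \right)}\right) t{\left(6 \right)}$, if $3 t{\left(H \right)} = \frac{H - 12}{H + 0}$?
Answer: $\frac{133}{8} \approx 16.625$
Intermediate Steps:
$t{\left(H \right)} = \frac{-12 + H}{3 H}$ ($t{\left(H \right)} = \frac{\left(H - 12\right) \frac{1}{H + 0}}{3} = \frac{\left(-12 + H\right) \frac{1}{H}}{3} = \frac{\frac{1}{H} \left(-12 + H\right)}{3} = \frac{-12 + H}{3 H}$)
$\left(-50 + j{\left(8 \right)}\right) t{\left(6 \right)} = \left(-50 + \frac{1}{8}\right) \frac{-12 + 6}{3 \cdot 6} = \left(-50 + \frac{1}{8}\right) \frac{1}{3} \cdot \frac{1}{6} \left(-6\right) = \left(- \frac{399}{8}\right) \left(- \frac{1}{3}\right) = \frac{133}{8}$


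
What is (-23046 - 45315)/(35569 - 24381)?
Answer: -68361/11188 ≈ -6.1102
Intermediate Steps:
(-23046 - 45315)/(35569 - 24381) = -68361/11188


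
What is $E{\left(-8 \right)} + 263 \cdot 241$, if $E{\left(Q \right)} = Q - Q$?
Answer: $63383$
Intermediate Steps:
$E{\left(Q \right)} = 0$
$E{\left(-8 \right)} + 263 \cdot 241 = 0 + 263 \cdot 241 = 0 + 63383 = 63383$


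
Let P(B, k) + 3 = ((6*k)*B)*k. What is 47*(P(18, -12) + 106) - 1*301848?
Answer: 433937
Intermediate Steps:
P(B, k) = -3 + 6*B*k² (P(B, k) = -3 + ((6*k)*B)*k = -3 + (6*B*k)*k = -3 + 6*B*k²)
47*(P(18, -12) + 106) - 1*301848 = 47*((-3 + 6*18*(-12)²) + 106) - 1*301848 = 47*((-3 + 6*18*144) + 106) - 301848 = 47*((-3 + 15552) + 106) - 301848 = 47*(15549 + 106) - 301848 = 47*15655 - 301848 = 735785 - 301848 = 433937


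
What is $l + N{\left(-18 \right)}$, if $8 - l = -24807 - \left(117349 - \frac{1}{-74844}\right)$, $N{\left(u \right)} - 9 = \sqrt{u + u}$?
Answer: $\frac{10640796013}{74844} + 6 i \approx 1.4217 \cdot 10^{5} + 6.0 i$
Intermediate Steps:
$N{\left(u \right)} = 9 + \sqrt{2} \sqrt{u}$ ($N{\left(u \right)} = 9 + \sqrt{u + u} = 9 + \sqrt{2 u} = 9 + \sqrt{2} \sqrt{u}$)
$l = \frac{10640122417}{74844}$ ($l = 8 - \left(-24807 - \left(117349 - \frac{1}{-74844}\right)\right) = 8 - \left(-24807 - \left(117349 - - \frac{1}{74844}\right)\right) = 8 - \left(-24807 - \left(117349 + \frac{1}{74844}\right)\right) = 8 - \left(-24807 - \frac{8782868557}{74844}\right) = 8 - - \frac{10639523665}{74844} = 8 + \frac{10639523665}{74844} = \frac{10640122417}{74844} \approx 1.4216 \cdot 10^{5}$)
$l + N{\left(-18 \right)} = \frac{10640122417}{74844} + \left(9 + \sqrt{2} \sqrt{-18}\right) = \frac{10640122417}{74844} + \left(9 + \sqrt{2} \cdot 3 i \sqrt{2}\right) = \frac{10640122417}{74844} + \left(9 + 6 i\right) = \frac{10640796013}{74844} + 6 i$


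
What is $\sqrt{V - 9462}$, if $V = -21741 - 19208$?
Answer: $i \sqrt{50411} \approx 224.52 i$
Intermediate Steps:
$V = -40949$ ($V = -21741 - 19208 = -40949$)
$\sqrt{V - 9462} = \sqrt{-40949 - 9462} = \sqrt{-50411} = i \sqrt{50411}$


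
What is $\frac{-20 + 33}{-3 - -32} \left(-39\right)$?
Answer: $- \frac{507}{29} \approx -17.483$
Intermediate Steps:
$\frac{-20 + 33}{-3 - -32} \left(-39\right) = \frac{13}{-3 + 32} \left(-39\right) = \frac{13}{29} \left(-39\right) = - \frac{507}{29}$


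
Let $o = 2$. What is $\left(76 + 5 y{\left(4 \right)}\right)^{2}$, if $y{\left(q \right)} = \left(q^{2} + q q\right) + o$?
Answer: $60516$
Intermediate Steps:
$y{\left(q \right)} = 2 + 2 q^{2}$ ($y{\left(q \right)} = \left(q^{2} + q q\right) + 2 = \left(q^{2} + q^{2}\right) + 2 = 2 q^{2} + 2 = 2 + 2 q^{2}$)
$\left(76 + 5 y{\left(4 \right)}\right)^{2} = \left(76 + 5 \left(2 + 2 \cdot 4^{2}\right)\right)^{2} = \left(76 + 5 \left(2 + 2 \cdot 16\right)\right)^{2} = \left(76 + 5 \left(2 + 32\right)\right)^{2} = \left(76 + 5 \cdot 34\right)^{2} = \left(76 + 170\right)^{2} = 246^{2} = 60516$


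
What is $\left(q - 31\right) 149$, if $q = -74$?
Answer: $-15645$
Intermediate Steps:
$\left(q - 31\right) 149 = \left(-74 - 31\right) 149 = \left(-105\right) 149 = -15645$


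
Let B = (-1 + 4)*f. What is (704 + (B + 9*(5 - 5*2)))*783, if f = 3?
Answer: 523044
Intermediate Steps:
B = 9 (B = (-1 + 4)*3 = 3*3 = 9)
(704 + (B + 9*(5 - 5*2)))*783 = (704 + (9 + 9*(5 - 5*2)))*783 = (704 + (9 + 9*(5 - 10)))*783 = (704 + (9 + 9*(-5)))*783 = (704 + (9 - 45))*783 = (704 - 36)*783 = 668*783 = 523044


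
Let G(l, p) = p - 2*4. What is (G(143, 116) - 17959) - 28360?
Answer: -46211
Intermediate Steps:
G(l, p) = -8 + p (G(l, p) = p - 8 = -8 + p)
(G(143, 116) - 17959) - 28360 = ((-8 + 116) - 17959) - 28360 = (108 - 17959) - 28360 = -17851 - 28360 = -46211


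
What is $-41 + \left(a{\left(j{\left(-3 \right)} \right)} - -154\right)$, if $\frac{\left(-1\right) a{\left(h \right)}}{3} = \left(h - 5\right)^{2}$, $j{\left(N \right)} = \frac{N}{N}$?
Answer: $65$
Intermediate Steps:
$j{\left(N \right)} = 1$
$a{\left(h \right)} = - 3 \left(-5 + h\right)^{2}$ ($a{\left(h \right)} = - 3 \left(h - 5\right)^{2} = - 3 \left(-5 + h\right)^{2}$)
$-41 + \left(a{\left(j{\left(-3 \right)} \right)} - -154\right) = -41 - \left(-154 + 3 \left(-5 + 1\right)^{2}\right) = -41 + \left(- 3 \left(-4\right)^{2} + 154\right) = -41 + \left(\left(-3\right) 16 + 154\right) = -41 + \left(-48 + 154\right) = -41 + 106 = 65$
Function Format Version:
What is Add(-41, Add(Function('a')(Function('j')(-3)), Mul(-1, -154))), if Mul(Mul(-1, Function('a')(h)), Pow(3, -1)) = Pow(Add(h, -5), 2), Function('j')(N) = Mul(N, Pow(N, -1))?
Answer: 65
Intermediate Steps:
Function('j')(N) = 1
Function('a')(h) = Mul(-3, Pow(Add(-5, h), 2)) (Function('a')(h) = Mul(-3, Pow(Add(h, -5), 2)) = Mul(-3, Pow(Add(-5, h), 2)))
Add(-41, Add(Function('a')(Function('j')(-3)), Mul(-1, -154))) = Add(-41, Add(Mul(-3, Pow(Add(-5, 1), 2)), Mul(-1, -154))) = Add(-41, Add(Mul(-3, Pow(-4, 2)), 154)) = Add(-41, Add(Mul(-3, 16), 154)) = Add(-41, Add(-48, 154)) = Add(-41, 106) = 65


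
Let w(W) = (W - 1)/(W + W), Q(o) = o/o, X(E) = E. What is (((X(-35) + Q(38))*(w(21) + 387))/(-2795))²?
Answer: 76539648964/3445103025 ≈ 22.217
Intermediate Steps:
Q(o) = 1
w(W) = (-1 + W)/(2*W) (w(W) = (-1 + W)/((2*W)) = (-1 + W)*(1/(2*W)) = (-1 + W)/(2*W))
(((X(-35) + Q(38))*(w(21) + 387))/(-2795))² = (((-35 + 1)*((½)*(-1 + 21)/21 + 387))/(-2795))² = (-34*((½)*(1/21)*20 + 387)*(-1/2795))² = (-34*(10/21 + 387)*(-1/2795))² = (-34*8137/21*(-1/2795))² = (-276658/21*(-1/2795))² = (276658/58695)² = 76539648964/3445103025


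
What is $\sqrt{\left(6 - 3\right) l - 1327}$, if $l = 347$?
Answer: $i \sqrt{286} \approx 16.912 i$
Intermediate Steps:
$\sqrt{\left(6 - 3\right) l - 1327} = \sqrt{\left(6 - 3\right) 347 - 1327} = \sqrt{3 \cdot 347 - 1327} = \sqrt{1041 - 1327} = \sqrt{-286} = i \sqrt{286}$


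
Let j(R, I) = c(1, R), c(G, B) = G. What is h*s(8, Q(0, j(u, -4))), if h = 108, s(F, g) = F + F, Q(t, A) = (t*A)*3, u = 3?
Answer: 1728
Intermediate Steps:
j(R, I) = 1
Q(t, A) = 3*A*t (Q(t, A) = (A*t)*3 = 3*A*t)
s(F, g) = 2*F
h*s(8, Q(0, j(u, -4))) = 108*(2*8) = 108*16 = 1728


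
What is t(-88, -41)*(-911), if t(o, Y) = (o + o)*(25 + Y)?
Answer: -2565376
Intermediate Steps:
t(o, Y) = 2*o*(25 + Y) (t(o, Y) = (2*o)*(25 + Y) = 2*o*(25 + Y))
t(-88, -41)*(-911) = (2*(-88)*(25 - 41))*(-911) = (2*(-88)*(-16))*(-911) = 2816*(-911) = -2565376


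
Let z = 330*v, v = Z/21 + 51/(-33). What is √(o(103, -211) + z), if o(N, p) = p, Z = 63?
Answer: √269 ≈ 16.401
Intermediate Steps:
v = 16/11 (v = 63/21 + 51/(-33) = 63*(1/21) + 51*(-1/33) = 3 - 17/11 = 16/11 ≈ 1.4545)
z = 480 (z = 330*(16/11) = 480)
√(o(103, -211) + z) = √(-211 + 480) = √269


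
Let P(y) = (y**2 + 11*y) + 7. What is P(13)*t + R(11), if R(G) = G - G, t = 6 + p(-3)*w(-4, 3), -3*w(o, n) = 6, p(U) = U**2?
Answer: -3828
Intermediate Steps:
w(o, n) = -2 (w(o, n) = -1/3*6 = -2)
t = -12 (t = 6 + (-3)**2*(-2) = 6 + 9*(-2) = 6 - 18 = -12)
R(G) = 0
P(y) = 7 + y**2 + 11*y
P(13)*t + R(11) = (7 + 13**2 + 11*13)*(-12) + 0 = (7 + 169 + 143)*(-12) + 0 = 319*(-12) + 0 = -3828 + 0 = -3828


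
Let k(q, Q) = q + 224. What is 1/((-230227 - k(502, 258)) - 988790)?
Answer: -1/1219743 ≈ -8.1984e-7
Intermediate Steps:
k(q, Q) = 224 + q
1/((-230227 - k(502, 258)) - 988790) = 1/((-230227 - (224 + 502)) - 988790) = 1/((-230227 - 1*726) - 988790) = 1/((-230227 - 726) - 988790) = 1/(-230953 - 988790) = 1/(-1219743) = -1/1219743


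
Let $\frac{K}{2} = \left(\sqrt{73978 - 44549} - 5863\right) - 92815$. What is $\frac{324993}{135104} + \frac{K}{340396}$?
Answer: $\frac{20990683051}{11497215296} + \frac{\sqrt{29429}}{170198} \approx 1.8267$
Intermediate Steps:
$K = -197356 + 2 \sqrt{29429}$ ($K = 2 \left(\left(\sqrt{73978 - 44549} - 5863\right) - 92815\right) = 2 \left(\left(\sqrt{29429} - 5863\right) - 92815\right) = 2 \left(\left(-5863 + \sqrt{29429}\right) - 92815\right) = 2 \left(-98678 + \sqrt{29429}\right) = -197356 + 2 \sqrt{29429} \approx -1.9701 \cdot 10^{5}$)
$\frac{324993}{135104} + \frac{K}{340396} = \frac{324993}{135104} + \frac{-197356 + 2 \sqrt{29429}}{340396} = 324993 \cdot \frac{1}{135104} + \left(-197356 + 2 \sqrt{29429}\right) \frac{1}{340396} = \frac{324993}{135104} - \left(\frac{49339}{85099} - \frac{\sqrt{29429}}{170198}\right) = \frac{20990683051}{11497215296} + \frac{\sqrt{29429}}{170198}$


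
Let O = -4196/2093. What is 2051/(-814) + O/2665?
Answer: -11443575639/4540365830 ≈ -2.5204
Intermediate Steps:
O = -4196/2093 (O = -4196*1/2093 = -4196/2093 ≈ -2.0048)
2051/(-814) + O/2665 = 2051/(-814) - 4196/2093/2665 = 2051*(-1/814) - 4196/2093*1/2665 = -2051/814 - 4196/5577845 = -11443575639/4540365830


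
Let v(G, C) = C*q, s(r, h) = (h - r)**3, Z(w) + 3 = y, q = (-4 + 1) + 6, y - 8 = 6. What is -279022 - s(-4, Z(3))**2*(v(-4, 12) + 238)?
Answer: -3121310272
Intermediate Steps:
y = 14 (y = 8 + 6 = 14)
q = 3 (q = -3 + 6 = 3)
Z(w) = 11 (Z(w) = -3 + 14 = 11)
v(G, C) = 3*C (v(G, C) = C*3 = 3*C)
-279022 - s(-4, Z(3))**2*(v(-4, 12) + 238) = -279022 - ((11 - 1*(-4))**3)**2*(3*12 + 238) = -279022 - ((11 + 4)**3)**2*(36 + 238) = -279022 - (15**3)**2*274 = -279022 - 3375**2*274 = -279022 - 11390625*274 = -279022 - 1*3121031250 = -279022 - 3121031250 = -3121310272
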